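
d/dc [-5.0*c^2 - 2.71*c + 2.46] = -10.0*c - 2.71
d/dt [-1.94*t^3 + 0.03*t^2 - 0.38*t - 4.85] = -5.82*t^2 + 0.06*t - 0.38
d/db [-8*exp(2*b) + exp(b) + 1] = (1 - 16*exp(b))*exp(b)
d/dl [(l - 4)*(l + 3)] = 2*l - 1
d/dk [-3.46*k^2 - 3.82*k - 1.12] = -6.92*k - 3.82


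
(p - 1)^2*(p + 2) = p^3 - 3*p + 2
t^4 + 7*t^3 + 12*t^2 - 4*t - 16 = (t - 1)*(t + 2)^2*(t + 4)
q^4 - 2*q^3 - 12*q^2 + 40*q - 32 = (q - 2)^3*(q + 4)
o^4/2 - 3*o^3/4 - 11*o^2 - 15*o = o*(o/2 + 1)*(o - 6)*(o + 5/2)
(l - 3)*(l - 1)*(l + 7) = l^3 + 3*l^2 - 25*l + 21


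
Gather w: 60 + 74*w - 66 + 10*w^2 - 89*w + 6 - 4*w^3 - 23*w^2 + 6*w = -4*w^3 - 13*w^2 - 9*w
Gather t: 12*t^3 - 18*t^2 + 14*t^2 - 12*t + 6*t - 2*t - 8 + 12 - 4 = 12*t^3 - 4*t^2 - 8*t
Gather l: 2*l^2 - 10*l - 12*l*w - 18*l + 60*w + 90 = 2*l^2 + l*(-12*w - 28) + 60*w + 90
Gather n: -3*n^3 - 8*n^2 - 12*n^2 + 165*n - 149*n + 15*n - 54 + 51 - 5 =-3*n^3 - 20*n^2 + 31*n - 8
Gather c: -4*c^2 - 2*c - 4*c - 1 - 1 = -4*c^2 - 6*c - 2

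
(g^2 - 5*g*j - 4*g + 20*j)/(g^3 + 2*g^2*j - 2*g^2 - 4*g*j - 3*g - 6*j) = (-g^2 + 5*g*j + 4*g - 20*j)/(-g^3 - 2*g^2*j + 2*g^2 + 4*g*j + 3*g + 6*j)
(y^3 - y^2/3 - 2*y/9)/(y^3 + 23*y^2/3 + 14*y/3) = (9*y^2 - 3*y - 2)/(3*(3*y^2 + 23*y + 14))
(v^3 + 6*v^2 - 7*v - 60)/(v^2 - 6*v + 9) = (v^2 + 9*v + 20)/(v - 3)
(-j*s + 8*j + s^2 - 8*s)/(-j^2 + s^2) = (s - 8)/(j + s)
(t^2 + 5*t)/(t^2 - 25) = t/(t - 5)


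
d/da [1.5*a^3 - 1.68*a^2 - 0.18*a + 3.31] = 4.5*a^2 - 3.36*a - 0.18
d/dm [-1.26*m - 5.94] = -1.26000000000000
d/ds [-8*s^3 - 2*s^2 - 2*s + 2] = -24*s^2 - 4*s - 2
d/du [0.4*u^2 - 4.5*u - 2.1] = 0.8*u - 4.5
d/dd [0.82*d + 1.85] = 0.820000000000000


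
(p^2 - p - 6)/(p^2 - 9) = (p + 2)/(p + 3)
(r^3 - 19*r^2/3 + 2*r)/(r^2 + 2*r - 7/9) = 3*r*(r - 6)/(3*r + 7)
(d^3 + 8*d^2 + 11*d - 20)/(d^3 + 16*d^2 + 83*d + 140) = (d - 1)/(d + 7)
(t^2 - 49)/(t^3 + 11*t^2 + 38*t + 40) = (t^2 - 49)/(t^3 + 11*t^2 + 38*t + 40)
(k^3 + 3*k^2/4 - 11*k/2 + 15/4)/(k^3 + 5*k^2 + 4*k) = (4*k^3 + 3*k^2 - 22*k + 15)/(4*k*(k^2 + 5*k + 4))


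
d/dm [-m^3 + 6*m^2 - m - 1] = -3*m^2 + 12*m - 1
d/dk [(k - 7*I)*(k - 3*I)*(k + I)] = 3*k^2 - 18*I*k - 11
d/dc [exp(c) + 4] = exp(c)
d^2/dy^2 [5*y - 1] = 0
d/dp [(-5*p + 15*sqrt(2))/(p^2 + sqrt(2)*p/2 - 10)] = 10*(p^2 - 6*sqrt(2)*p + 7)/(2*p^4 + 2*sqrt(2)*p^3 - 39*p^2 - 20*sqrt(2)*p + 200)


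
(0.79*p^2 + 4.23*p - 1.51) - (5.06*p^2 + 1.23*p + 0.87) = -4.27*p^2 + 3.0*p - 2.38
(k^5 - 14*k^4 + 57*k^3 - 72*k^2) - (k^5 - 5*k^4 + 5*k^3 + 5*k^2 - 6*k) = -9*k^4 + 52*k^3 - 77*k^2 + 6*k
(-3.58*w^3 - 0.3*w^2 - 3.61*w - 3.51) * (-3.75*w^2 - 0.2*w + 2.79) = 13.425*w^5 + 1.841*w^4 + 3.6093*w^3 + 13.0475*w^2 - 9.3699*w - 9.7929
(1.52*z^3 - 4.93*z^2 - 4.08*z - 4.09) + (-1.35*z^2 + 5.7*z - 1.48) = 1.52*z^3 - 6.28*z^2 + 1.62*z - 5.57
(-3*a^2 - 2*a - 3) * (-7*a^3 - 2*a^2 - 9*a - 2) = 21*a^5 + 20*a^4 + 52*a^3 + 30*a^2 + 31*a + 6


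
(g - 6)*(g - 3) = g^2 - 9*g + 18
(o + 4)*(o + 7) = o^2 + 11*o + 28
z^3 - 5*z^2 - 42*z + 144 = (z - 8)*(z - 3)*(z + 6)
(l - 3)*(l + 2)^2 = l^3 + l^2 - 8*l - 12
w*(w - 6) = w^2 - 6*w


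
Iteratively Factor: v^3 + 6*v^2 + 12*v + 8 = (v + 2)*(v^2 + 4*v + 4) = (v + 2)^2*(v + 2)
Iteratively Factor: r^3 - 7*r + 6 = (r - 2)*(r^2 + 2*r - 3) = (r - 2)*(r - 1)*(r + 3)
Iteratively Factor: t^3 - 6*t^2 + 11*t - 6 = (t - 3)*(t^2 - 3*t + 2) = (t - 3)*(t - 1)*(t - 2)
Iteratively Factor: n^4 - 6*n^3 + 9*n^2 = (n)*(n^3 - 6*n^2 + 9*n) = n*(n - 3)*(n^2 - 3*n) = n^2*(n - 3)*(n - 3)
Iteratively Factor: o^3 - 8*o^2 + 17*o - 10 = (o - 5)*(o^2 - 3*o + 2) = (o - 5)*(o - 2)*(o - 1)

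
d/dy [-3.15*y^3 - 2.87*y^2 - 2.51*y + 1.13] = -9.45*y^2 - 5.74*y - 2.51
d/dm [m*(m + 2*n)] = 2*m + 2*n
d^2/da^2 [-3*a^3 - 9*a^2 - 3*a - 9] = -18*a - 18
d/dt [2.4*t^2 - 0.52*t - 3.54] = 4.8*t - 0.52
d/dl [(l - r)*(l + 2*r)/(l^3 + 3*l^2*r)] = (l*(l + 3*r)*(2*l + r) - 3*(l - r)*(l + 2*r)^2)/(l^3*(l + 3*r)^2)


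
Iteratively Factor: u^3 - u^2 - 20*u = (u)*(u^2 - u - 20) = u*(u + 4)*(u - 5)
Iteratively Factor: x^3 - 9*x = (x)*(x^2 - 9) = x*(x - 3)*(x + 3)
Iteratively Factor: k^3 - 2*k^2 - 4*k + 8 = (k + 2)*(k^2 - 4*k + 4) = (k - 2)*(k + 2)*(k - 2)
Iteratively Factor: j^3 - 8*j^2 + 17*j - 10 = (j - 5)*(j^2 - 3*j + 2) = (j - 5)*(j - 2)*(j - 1)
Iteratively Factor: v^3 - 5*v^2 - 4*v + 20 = (v - 5)*(v^2 - 4) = (v - 5)*(v + 2)*(v - 2)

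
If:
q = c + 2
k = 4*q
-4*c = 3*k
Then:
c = -3/2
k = 2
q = 1/2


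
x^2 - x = x*(x - 1)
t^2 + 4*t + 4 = (t + 2)^2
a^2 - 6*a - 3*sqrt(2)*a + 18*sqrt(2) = (a - 6)*(a - 3*sqrt(2))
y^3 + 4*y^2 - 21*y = y*(y - 3)*(y + 7)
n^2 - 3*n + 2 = (n - 2)*(n - 1)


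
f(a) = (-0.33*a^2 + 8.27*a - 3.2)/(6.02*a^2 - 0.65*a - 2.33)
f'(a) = (0.65 - 12.04*a)*(-0.33*a^2 + 8.27*a - 3.2)/(6.02*a^2 - 0.65*a - 2.33)^2 + (8.27 - 0.66*a)/(6.02*a^2 - 0.65*a - 2.33)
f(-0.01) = 1.41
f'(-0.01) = -4.03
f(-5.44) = -0.32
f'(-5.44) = -0.05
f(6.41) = 0.15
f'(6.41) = -0.03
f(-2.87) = -0.60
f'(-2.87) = -0.23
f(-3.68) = -0.47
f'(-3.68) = -0.13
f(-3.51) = -0.49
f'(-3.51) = -0.14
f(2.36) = 0.49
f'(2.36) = -0.23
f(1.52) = 0.81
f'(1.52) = -0.67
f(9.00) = 0.09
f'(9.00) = -0.02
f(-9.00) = -0.21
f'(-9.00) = -0.02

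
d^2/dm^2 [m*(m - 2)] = 2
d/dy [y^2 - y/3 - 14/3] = 2*y - 1/3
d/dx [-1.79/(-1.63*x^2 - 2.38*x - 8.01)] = (-5.8354*x - 4.2602)/(1.63*x^2 + 2.38*x + 8.01)^2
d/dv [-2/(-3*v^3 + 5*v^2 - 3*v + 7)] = 2*(-9*v^2 + 10*v - 3)/(3*v^3 - 5*v^2 + 3*v - 7)^2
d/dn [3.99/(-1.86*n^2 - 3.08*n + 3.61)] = (14.8428*n + 12.2892)/(1.86*n^2 + 3.08*n - 3.61)^2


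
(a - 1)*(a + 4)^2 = a^3 + 7*a^2 + 8*a - 16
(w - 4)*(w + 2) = w^2 - 2*w - 8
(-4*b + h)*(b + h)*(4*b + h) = -16*b^3 - 16*b^2*h + b*h^2 + h^3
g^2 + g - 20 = (g - 4)*(g + 5)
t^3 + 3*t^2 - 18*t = t*(t - 3)*(t + 6)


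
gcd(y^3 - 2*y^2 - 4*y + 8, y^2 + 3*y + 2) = y + 2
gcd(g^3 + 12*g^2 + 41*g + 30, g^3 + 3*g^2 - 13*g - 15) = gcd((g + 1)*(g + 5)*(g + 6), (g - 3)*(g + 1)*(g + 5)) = g^2 + 6*g + 5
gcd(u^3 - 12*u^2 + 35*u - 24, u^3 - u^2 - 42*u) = 1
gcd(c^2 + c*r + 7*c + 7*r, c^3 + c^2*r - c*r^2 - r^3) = c + r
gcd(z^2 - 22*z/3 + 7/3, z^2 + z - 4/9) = z - 1/3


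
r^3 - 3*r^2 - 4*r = r*(r - 4)*(r + 1)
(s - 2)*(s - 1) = s^2 - 3*s + 2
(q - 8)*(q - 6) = q^2 - 14*q + 48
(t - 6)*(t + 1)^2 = t^3 - 4*t^2 - 11*t - 6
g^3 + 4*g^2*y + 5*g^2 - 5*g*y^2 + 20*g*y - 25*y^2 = (g + 5)*(g - y)*(g + 5*y)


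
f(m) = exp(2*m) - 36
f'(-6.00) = 0.00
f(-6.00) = -36.00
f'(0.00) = 2.00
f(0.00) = -35.00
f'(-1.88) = 0.05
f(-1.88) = -35.98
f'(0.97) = 13.92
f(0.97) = -29.04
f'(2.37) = 228.87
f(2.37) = 78.43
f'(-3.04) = 0.00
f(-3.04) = -36.00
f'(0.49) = 5.33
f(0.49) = -33.34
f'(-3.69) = 0.00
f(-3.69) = -36.00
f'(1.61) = 50.06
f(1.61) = -10.97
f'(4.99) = 43180.63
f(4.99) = 21554.31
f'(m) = 2*exp(2*m)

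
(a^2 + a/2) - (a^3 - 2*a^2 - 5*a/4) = -a^3 + 3*a^2 + 7*a/4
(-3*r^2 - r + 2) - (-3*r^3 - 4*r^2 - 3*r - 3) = 3*r^3 + r^2 + 2*r + 5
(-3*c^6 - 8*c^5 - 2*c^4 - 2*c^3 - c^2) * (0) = 0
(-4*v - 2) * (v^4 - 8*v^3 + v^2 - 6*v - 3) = -4*v^5 + 30*v^4 + 12*v^3 + 22*v^2 + 24*v + 6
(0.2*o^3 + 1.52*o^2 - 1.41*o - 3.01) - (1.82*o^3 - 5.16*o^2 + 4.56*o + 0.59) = -1.62*o^3 + 6.68*o^2 - 5.97*o - 3.6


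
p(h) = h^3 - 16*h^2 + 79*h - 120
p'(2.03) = 26.40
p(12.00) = 252.00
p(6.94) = -8.10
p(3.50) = 3.38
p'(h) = 3*h^2 - 32*h + 79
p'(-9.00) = 610.00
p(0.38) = -92.24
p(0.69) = -72.78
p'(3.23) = 6.94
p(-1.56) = -285.97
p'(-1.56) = 136.22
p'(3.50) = 3.75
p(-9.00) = -2856.00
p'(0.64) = 59.75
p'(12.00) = 127.00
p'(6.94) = 1.41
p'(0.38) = 67.27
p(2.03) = -17.20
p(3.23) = 1.94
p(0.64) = -75.73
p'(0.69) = 58.35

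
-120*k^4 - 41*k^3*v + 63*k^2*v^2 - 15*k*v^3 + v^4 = (-8*k + v)*(-5*k + v)*(-3*k + v)*(k + v)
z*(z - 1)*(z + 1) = z^3 - z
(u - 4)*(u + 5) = u^2 + u - 20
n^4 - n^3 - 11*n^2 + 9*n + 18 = (n - 3)*(n - 2)*(n + 1)*(n + 3)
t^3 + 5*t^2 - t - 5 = (t - 1)*(t + 1)*(t + 5)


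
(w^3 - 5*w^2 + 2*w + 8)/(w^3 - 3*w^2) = (w^3 - 5*w^2 + 2*w + 8)/(w^2*(w - 3))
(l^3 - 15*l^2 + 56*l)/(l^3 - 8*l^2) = (l - 7)/l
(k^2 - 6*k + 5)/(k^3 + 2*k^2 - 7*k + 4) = (k - 5)/(k^2 + 3*k - 4)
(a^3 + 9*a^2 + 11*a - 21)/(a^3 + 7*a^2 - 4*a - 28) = (a^2 + 2*a - 3)/(a^2 - 4)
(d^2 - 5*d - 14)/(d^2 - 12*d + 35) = (d + 2)/(d - 5)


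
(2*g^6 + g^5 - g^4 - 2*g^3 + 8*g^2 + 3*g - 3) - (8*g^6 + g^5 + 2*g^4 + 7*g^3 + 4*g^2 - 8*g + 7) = -6*g^6 - 3*g^4 - 9*g^3 + 4*g^2 + 11*g - 10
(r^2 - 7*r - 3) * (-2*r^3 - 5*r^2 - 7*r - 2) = -2*r^5 + 9*r^4 + 34*r^3 + 62*r^2 + 35*r + 6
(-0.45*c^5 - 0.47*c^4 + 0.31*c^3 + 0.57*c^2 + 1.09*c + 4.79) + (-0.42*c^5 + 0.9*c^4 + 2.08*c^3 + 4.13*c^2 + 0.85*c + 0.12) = -0.87*c^5 + 0.43*c^4 + 2.39*c^3 + 4.7*c^2 + 1.94*c + 4.91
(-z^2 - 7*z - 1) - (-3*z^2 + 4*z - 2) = 2*z^2 - 11*z + 1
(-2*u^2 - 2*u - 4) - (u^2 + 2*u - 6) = -3*u^2 - 4*u + 2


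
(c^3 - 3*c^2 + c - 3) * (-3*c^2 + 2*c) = -3*c^5 + 11*c^4 - 9*c^3 + 11*c^2 - 6*c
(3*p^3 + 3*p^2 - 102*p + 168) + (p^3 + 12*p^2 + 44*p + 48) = 4*p^3 + 15*p^2 - 58*p + 216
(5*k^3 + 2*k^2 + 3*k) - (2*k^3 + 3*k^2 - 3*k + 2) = 3*k^3 - k^2 + 6*k - 2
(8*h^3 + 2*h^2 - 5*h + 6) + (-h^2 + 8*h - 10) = 8*h^3 + h^2 + 3*h - 4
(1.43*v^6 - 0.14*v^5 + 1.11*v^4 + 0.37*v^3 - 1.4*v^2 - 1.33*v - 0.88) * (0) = 0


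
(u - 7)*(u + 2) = u^2 - 5*u - 14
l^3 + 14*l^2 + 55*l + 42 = (l + 1)*(l + 6)*(l + 7)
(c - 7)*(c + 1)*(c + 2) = c^3 - 4*c^2 - 19*c - 14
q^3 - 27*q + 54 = (q - 3)^2*(q + 6)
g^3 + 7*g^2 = g^2*(g + 7)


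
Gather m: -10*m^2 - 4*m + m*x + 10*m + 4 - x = -10*m^2 + m*(x + 6) - x + 4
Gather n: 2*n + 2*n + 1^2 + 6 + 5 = 4*n + 12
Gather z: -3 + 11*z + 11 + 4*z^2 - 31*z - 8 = 4*z^2 - 20*z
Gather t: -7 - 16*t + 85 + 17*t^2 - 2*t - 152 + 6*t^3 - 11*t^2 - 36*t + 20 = 6*t^3 + 6*t^2 - 54*t - 54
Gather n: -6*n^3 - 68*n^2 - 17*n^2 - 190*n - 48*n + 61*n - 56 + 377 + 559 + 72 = -6*n^3 - 85*n^2 - 177*n + 952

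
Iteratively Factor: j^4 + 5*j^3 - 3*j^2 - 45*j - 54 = (j + 3)*(j^3 + 2*j^2 - 9*j - 18) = (j + 2)*(j + 3)*(j^2 - 9) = (j + 2)*(j + 3)^2*(j - 3)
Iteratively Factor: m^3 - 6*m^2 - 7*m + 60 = (m + 3)*(m^2 - 9*m + 20) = (m - 4)*(m + 3)*(m - 5)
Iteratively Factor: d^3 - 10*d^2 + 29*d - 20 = (d - 4)*(d^2 - 6*d + 5) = (d - 4)*(d - 1)*(d - 5)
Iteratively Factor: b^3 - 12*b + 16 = (b + 4)*(b^2 - 4*b + 4) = (b - 2)*(b + 4)*(b - 2)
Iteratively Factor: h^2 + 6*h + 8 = (h + 2)*(h + 4)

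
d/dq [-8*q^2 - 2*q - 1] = -16*q - 2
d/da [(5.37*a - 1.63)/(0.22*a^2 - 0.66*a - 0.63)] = (-1.1814*a^2 + 0.7172*a - 4.4589)/(0.0484*a^4 - 0.2904*a^3 + 0.1584*a^2 + 0.8316*a + 0.3969)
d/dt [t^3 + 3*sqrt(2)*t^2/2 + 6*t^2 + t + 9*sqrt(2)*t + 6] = 3*t^2 + 3*sqrt(2)*t + 12*t + 1 + 9*sqrt(2)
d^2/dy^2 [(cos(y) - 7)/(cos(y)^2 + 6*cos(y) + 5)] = (-9*(1 - cos(2*y))^2*cos(y)/4 + 17*(1 - cos(2*y))^2/2 - 398*cos(y) + 84*cos(2*y) + 75*cos(3*y)/2 + cos(5*y)/2 - 444)/((cos(y) + 1)^3*(cos(y) + 5)^3)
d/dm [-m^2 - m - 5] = -2*m - 1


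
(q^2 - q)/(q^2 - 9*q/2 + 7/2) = 2*q/(2*q - 7)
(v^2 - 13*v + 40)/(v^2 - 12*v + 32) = (v - 5)/(v - 4)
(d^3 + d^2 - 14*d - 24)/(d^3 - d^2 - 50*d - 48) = (-d^3 - d^2 + 14*d + 24)/(-d^3 + d^2 + 50*d + 48)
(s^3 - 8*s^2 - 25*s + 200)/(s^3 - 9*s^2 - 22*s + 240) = (s - 5)/(s - 6)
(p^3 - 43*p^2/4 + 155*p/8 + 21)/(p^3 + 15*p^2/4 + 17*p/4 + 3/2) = (p^2 - 23*p/2 + 28)/(p^2 + 3*p + 2)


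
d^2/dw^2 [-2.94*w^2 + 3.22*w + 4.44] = -5.88000000000000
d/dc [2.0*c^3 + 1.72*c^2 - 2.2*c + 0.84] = 6.0*c^2 + 3.44*c - 2.2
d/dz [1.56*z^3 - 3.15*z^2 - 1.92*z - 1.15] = 4.68*z^2 - 6.3*z - 1.92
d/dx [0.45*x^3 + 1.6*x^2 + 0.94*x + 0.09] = 1.35*x^2 + 3.2*x + 0.94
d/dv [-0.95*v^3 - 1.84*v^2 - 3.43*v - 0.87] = -2.85*v^2 - 3.68*v - 3.43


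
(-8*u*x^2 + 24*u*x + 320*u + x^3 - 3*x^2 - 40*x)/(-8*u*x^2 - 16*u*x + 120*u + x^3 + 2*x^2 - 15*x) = (x - 8)/(x - 3)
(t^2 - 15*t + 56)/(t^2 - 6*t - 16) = (t - 7)/(t + 2)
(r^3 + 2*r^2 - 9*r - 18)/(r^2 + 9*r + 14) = (r^2 - 9)/(r + 7)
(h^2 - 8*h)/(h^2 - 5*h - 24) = h/(h + 3)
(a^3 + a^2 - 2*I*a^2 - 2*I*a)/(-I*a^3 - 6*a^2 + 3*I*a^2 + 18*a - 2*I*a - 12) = (I*a^3 + a^2*(2 + I) + 2*a)/(a^3 + a^2*(-3 - 6*I) + a*(2 + 18*I) - 12*I)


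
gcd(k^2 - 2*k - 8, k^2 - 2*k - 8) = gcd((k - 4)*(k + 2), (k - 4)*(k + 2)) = k^2 - 2*k - 8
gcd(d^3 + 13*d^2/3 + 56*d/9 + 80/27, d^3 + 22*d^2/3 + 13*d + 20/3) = d + 4/3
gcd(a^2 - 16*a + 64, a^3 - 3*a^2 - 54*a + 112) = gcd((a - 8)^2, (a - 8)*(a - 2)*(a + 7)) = a - 8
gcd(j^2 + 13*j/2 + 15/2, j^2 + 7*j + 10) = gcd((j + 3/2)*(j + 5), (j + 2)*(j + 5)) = j + 5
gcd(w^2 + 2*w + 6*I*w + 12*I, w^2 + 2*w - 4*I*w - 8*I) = w + 2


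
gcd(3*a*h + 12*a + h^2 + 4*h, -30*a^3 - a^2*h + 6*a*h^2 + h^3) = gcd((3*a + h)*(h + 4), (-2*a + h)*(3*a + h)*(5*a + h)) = 3*a + h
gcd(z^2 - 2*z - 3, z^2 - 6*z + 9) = z - 3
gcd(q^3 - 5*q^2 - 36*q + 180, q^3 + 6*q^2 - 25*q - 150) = q^2 + q - 30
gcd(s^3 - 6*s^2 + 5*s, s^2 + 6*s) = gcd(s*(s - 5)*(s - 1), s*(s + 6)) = s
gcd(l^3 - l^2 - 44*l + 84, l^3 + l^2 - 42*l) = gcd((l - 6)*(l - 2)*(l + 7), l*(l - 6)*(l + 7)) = l^2 + l - 42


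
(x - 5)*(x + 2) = x^2 - 3*x - 10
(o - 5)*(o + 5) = o^2 - 25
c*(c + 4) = c^2 + 4*c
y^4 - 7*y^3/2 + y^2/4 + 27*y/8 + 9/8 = (y - 3)*(y - 3/2)*(y + 1/2)^2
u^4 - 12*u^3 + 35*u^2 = u^2*(u - 7)*(u - 5)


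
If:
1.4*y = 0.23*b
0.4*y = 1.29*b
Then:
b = 0.00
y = 0.00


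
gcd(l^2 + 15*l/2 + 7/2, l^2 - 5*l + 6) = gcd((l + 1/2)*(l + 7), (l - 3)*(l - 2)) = 1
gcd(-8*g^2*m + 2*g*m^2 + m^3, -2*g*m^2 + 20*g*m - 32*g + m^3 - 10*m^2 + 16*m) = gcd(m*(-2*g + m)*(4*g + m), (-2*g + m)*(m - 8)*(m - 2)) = 2*g - m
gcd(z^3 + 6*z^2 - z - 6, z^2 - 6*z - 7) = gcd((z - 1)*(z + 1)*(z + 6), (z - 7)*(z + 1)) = z + 1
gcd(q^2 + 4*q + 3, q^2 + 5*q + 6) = q + 3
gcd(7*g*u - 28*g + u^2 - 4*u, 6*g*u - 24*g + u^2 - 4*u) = u - 4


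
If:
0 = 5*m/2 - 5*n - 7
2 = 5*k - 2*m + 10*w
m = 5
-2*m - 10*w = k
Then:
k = 11/2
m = 5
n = 11/10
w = -31/20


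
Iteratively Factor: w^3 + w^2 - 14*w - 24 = (w + 3)*(w^2 - 2*w - 8) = (w - 4)*(w + 3)*(w + 2)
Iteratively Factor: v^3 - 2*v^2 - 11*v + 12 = (v + 3)*(v^2 - 5*v + 4) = (v - 4)*(v + 3)*(v - 1)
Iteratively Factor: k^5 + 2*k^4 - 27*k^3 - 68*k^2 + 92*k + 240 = (k + 2)*(k^4 - 27*k^2 - 14*k + 120) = (k - 5)*(k + 2)*(k^3 + 5*k^2 - 2*k - 24) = (k - 5)*(k + 2)*(k + 4)*(k^2 + k - 6) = (k - 5)*(k + 2)*(k + 3)*(k + 4)*(k - 2)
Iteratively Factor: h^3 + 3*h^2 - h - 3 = (h + 1)*(h^2 + 2*h - 3) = (h + 1)*(h + 3)*(h - 1)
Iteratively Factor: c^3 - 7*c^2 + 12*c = (c - 4)*(c^2 - 3*c) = c*(c - 4)*(c - 3)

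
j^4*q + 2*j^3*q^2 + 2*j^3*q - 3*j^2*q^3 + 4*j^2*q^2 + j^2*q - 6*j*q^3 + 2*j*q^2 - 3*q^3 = (j + 1)*(j - q)*(j + 3*q)*(j*q + q)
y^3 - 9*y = y*(y - 3)*(y + 3)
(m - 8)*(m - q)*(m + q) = m^3 - 8*m^2 - m*q^2 + 8*q^2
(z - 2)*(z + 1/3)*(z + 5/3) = z^3 - 31*z/9 - 10/9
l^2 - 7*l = l*(l - 7)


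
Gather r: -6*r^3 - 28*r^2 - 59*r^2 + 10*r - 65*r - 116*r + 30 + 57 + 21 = -6*r^3 - 87*r^2 - 171*r + 108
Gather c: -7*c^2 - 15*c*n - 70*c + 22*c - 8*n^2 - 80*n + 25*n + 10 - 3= -7*c^2 + c*(-15*n - 48) - 8*n^2 - 55*n + 7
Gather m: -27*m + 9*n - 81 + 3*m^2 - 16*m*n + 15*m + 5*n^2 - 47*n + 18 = 3*m^2 + m*(-16*n - 12) + 5*n^2 - 38*n - 63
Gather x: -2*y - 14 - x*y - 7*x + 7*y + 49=x*(-y - 7) + 5*y + 35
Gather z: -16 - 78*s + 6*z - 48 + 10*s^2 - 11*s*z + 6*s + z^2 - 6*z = 10*s^2 - 11*s*z - 72*s + z^2 - 64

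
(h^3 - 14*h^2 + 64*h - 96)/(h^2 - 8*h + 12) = (h^2 - 8*h + 16)/(h - 2)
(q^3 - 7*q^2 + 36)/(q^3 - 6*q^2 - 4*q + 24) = (q - 3)/(q - 2)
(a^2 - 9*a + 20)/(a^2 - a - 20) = (a - 4)/(a + 4)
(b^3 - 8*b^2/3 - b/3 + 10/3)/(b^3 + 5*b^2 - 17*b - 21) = (3*b^2 - 11*b + 10)/(3*(b^2 + 4*b - 21))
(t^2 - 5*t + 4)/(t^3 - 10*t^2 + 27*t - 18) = (t - 4)/(t^2 - 9*t + 18)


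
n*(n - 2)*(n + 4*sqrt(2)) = n^3 - 2*n^2 + 4*sqrt(2)*n^2 - 8*sqrt(2)*n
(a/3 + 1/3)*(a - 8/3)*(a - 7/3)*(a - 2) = a^4/3 - 2*a^3 + 83*a^2/27 + 34*a/27 - 112/27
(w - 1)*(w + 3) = w^2 + 2*w - 3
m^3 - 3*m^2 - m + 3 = (m - 3)*(m - 1)*(m + 1)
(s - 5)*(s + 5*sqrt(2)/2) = s^2 - 5*s + 5*sqrt(2)*s/2 - 25*sqrt(2)/2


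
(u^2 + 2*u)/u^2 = (u + 2)/u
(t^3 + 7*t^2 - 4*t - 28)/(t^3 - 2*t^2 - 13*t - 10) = (t^2 + 5*t - 14)/(t^2 - 4*t - 5)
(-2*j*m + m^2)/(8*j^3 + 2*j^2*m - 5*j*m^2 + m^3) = -m/(4*j^2 + 3*j*m - m^2)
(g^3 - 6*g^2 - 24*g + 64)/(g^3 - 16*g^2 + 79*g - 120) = (g^2 + 2*g - 8)/(g^2 - 8*g + 15)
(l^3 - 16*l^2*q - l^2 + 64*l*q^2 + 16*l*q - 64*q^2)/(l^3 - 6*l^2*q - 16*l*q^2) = (l^2 - 8*l*q - l + 8*q)/(l*(l + 2*q))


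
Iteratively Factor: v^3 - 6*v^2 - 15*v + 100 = (v - 5)*(v^2 - v - 20) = (v - 5)^2*(v + 4)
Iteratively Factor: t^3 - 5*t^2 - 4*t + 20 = (t + 2)*(t^2 - 7*t + 10) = (t - 5)*(t + 2)*(t - 2)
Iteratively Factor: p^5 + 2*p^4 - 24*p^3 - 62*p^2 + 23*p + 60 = (p + 1)*(p^4 + p^3 - 25*p^2 - 37*p + 60) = (p - 1)*(p + 1)*(p^3 + 2*p^2 - 23*p - 60) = (p - 1)*(p + 1)*(p + 4)*(p^2 - 2*p - 15) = (p - 1)*(p + 1)*(p + 3)*(p + 4)*(p - 5)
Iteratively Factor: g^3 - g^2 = (g)*(g^2 - g) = g^2*(g - 1)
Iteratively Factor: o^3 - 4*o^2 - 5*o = (o - 5)*(o^2 + o) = o*(o - 5)*(o + 1)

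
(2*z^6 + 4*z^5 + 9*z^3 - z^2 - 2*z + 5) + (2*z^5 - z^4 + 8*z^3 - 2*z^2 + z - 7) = 2*z^6 + 6*z^5 - z^4 + 17*z^3 - 3*z^2 - z - 2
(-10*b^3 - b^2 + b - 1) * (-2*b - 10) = 20*b^4 + 102*b^3 + 8*b^2 - 8*b + 10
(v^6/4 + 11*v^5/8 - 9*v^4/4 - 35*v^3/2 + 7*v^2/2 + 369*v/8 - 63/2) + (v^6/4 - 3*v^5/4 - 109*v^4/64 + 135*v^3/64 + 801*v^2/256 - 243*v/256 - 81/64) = v^6/2 + 5*v^5/8 - 253*v^4/64 - 985*v^3/64 + 1697*v^2/256 + 11565*v/256 - 2097/64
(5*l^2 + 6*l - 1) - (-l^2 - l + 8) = 6*l^2 + 7*l - 9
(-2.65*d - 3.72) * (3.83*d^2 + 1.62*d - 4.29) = -10.1495*d^3 - 18.5406*d^2 + 5.3421*d + 15.9588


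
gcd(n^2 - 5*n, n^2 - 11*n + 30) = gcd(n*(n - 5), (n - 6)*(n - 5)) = n - 5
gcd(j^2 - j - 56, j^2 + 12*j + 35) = j + 7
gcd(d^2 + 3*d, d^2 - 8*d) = d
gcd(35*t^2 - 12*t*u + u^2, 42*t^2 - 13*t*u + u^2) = 7*t - u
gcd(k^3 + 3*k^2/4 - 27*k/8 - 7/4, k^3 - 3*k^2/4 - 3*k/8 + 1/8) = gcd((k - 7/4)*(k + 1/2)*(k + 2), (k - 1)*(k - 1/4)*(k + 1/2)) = k + 1/2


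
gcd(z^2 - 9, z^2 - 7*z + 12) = z - 3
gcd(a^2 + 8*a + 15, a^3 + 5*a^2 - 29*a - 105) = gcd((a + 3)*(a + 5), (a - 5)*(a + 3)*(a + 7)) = a + 3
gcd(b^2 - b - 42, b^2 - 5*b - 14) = b - 7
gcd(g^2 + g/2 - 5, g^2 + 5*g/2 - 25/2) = 1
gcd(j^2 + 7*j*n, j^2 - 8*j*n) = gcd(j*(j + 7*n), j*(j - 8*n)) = j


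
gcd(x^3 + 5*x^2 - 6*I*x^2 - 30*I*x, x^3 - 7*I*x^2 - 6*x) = x^2 - 6*I*x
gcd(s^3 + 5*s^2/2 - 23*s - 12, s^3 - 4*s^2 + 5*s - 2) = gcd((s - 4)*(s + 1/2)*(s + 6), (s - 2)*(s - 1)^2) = 1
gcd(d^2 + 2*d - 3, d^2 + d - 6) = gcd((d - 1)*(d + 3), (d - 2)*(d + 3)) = d + 3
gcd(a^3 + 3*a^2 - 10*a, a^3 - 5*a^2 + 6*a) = a^2 - 2*a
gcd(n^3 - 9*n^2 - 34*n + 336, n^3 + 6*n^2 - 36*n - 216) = n + 6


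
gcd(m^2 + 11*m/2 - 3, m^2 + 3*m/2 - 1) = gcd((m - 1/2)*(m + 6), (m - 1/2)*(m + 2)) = m - 1/2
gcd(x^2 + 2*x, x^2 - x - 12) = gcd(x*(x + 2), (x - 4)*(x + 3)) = 1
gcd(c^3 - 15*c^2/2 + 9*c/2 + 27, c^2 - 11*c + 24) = c - 3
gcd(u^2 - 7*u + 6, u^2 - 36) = u - 6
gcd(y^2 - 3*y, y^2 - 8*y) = y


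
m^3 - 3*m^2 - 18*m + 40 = (m - 5)*(m - 2)*(m + 4)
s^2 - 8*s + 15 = (s - 5)*(s - 3)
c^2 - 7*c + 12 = (c - 4)*(c - 3)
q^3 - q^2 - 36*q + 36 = (q - 6)*(q - 1)*(q + 6)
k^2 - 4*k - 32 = (k - 8)*(k + 4)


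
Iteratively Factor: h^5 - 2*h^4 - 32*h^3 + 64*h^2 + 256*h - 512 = (h - 4)*(h^4 + 2*h^3 - 24*h^2 - 32*h + 128) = (h - 4)*(h + 4)*(h^3 - 2*h^2 - 16*h + 32) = (h - 4)^2*(h + 4)*(h^2 + 2*h - 8) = (h - 4)^2*(h - 2)*(h + 4)*(h + 4)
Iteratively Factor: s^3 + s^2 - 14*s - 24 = (s + 3)*(s^2 - 2*s - 8) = (s + 2)*(s + 3)*(s - 4)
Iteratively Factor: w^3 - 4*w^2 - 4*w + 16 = (w - 4)*(w^2 - 4) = (w - 4)*(w + 2)*(w - 2)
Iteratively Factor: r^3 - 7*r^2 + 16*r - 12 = (r - 2)*(r^2 - 5*r + 6) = (r - 3)*(r - 2)*(r - 2)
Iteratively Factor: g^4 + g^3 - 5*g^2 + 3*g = (g)*(g^3 + g^2 - 5*g + 3) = g*(g - 1)*(g^2 + 2*g - 3) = g*(g - 1)*(g + 3)*(g - 1)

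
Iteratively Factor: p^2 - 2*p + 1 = (p - 1)*(p - 1)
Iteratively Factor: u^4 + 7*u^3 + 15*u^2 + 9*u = (u)*(u^3 + 7*u^2 + 15*u + 9) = u*(u + 1)*(u^2 + 6*u + 9) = u*(u + 1)*(u + 3)*(u + 3)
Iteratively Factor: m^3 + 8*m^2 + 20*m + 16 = (m + 2)*(m^2 + 6*m + 8) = (m + 2)*(m + 4)*(m + 2)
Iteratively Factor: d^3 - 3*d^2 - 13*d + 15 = (d + 3)*(d^2 - 6*d + 5) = (d - 1)*(d + 3)*(d - 5)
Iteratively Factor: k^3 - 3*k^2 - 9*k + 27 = (k - 3)*(k^2 - 9) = (k - 3)*(k + 3)*(k - 3)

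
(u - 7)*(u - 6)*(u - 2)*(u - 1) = u^4 - 16*u^3 + 83*u^2 - 152*u + 84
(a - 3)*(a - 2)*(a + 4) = a^3 - a^2 - 14*a + 24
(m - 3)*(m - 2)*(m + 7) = m^3 + 2*m^2 - 29*m + 42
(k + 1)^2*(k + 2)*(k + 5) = k^4 + 9*k^3 + 25*k^2 + 27*k + 10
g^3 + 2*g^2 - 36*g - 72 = (g - 6)*(g + 2)*(g + 6)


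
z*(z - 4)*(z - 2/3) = z^3 - 14*z^2/3 + 8*z/3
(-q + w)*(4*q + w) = -4*q^2 + 3*q*w + w^2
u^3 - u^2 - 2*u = u*(u - 2)*(u + 1)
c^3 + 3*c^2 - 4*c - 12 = (c - 2)*(c + 2)*(c + 3)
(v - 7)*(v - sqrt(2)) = v^2 - 7*v - sqrt(2)*v + 7*sqrt(2)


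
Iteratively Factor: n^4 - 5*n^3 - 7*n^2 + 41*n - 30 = (n - 1)*(n^3 - 4*n^2 - 11*n + 30) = (n - 1)*(n + 3)*(n^2 - 7*n + 10) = (n - 2)*(n - 1)*(n + 3)*(n - 5)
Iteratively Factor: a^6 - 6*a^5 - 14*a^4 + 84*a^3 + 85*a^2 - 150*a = (a)*(a^5 - 6*a^4 - 14*a^3 + 84*a^2 + 85*a - 150) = a*(a + 2)*(a^4 - 8*a^3 + 2*a^2 + 80*a - 75) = a*(a - 5)*(a + 2)*(a^3 - 3*a^2 - 13*a + 15) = a*(a - 5)*(a - 1)*(a + 2)*(a^2 - 2*a - 15) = a*(a - 5)^2*(a - 1)*(a + 2)*(a + 3)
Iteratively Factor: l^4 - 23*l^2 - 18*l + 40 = (l + 2)*(l^3 - 2*l^2 - 19*l + 20) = (l - 1)*(l + 2)*(l^2 - l - 20) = (l - 1)*(l + 2)*(l + 4)*(l - 5)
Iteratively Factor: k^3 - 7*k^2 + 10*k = (k)*(k^2 - 7*k + 10) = k*(k - 2)*(k - 5)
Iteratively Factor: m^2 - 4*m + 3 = (m - 3)*(m - 1)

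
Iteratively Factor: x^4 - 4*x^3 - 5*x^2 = (x + 1)*(x^3 - 5*x^2) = x*(x + 1)*(x^2 - 5*x) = x^2*(x + 1)*(x - 5)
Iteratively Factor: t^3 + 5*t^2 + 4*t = (t + 1)*(t^2 + 4*t) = (t + 1)*(t + 4)*(t)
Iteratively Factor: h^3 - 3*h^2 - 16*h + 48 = (h - 4)*(h^2 + h - 12) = (h - 4)*(h + 4)*(h - 3)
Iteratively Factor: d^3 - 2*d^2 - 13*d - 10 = (d + 2)*(d^2 - 4*d - 5) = (d + 1)*(d + 2)*(d - 5)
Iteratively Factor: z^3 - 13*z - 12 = (z - 4)*(z^2 + 4*z + 3) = (z - 4)*(z + 3)*(z + 1)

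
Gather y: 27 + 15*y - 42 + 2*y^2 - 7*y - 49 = 2*y^2 + 8*y - 64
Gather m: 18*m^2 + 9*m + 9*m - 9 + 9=18*m^2 + 18*m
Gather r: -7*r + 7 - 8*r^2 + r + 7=-8*r^2 - 6*r + 14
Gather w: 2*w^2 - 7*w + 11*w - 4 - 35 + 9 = 2*w^2 + 4*w - 30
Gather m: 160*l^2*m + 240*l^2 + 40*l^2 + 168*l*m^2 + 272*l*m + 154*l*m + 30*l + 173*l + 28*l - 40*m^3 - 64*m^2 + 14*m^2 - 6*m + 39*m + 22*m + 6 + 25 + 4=280*l^2 + 231*l - 40*m^3 + m^2*(168*l - 50) + m*(160*l^2 + 426*l + 55) + 35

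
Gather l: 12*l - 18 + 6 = 12*l - 12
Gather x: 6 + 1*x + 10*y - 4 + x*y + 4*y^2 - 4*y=x*(y + 1) + 4*y^2 + 6*y + 2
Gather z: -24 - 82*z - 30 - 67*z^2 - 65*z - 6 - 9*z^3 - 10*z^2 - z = -9*z^3 - 77*z^2 - 148*z - 60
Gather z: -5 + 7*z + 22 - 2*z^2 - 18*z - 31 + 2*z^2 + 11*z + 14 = 0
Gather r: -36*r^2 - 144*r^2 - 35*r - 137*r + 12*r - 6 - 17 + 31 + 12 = -180*r^2 - 160*r + 20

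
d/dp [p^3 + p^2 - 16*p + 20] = 3*p^2 + 2*p - 16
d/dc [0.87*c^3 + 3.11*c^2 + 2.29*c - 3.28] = 2.61*c^2 + 6.22*c + 2.29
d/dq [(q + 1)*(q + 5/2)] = 2*q + 7/2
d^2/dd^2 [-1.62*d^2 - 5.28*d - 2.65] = -3.24000000000000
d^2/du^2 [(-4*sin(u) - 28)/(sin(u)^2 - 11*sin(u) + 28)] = 4*(sin(u)^5 + 39*sin(u)^4 - 401*sin(u)^3 + 329*sin(u)^2 + 3570*sin(u) - 1918)/(sin(u)^2 - 11*sin(u) + 28)^3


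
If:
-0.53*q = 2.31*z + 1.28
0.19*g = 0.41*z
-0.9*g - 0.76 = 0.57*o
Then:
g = 2.15789473684211*z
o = -3.40720221606648*z - 1.33333333333333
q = -4.35849056603774*z - 2.41509433962264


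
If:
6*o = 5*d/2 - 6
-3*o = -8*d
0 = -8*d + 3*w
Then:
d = -4/9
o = -32/27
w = -32/27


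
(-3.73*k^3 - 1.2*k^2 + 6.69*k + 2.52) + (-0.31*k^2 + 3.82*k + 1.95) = -3.73*k^3 - 1.51*k^2 + 10.51*k + 4.47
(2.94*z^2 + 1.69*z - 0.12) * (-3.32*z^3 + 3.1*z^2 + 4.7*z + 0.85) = -9.7608*z^5 + 3.5032*z^4 + 19.4554*z^3 + 10.07*z^2 + 0.8725*z - 0.102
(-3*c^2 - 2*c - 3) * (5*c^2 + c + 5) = -15*c^4 - 13*c^3 - 32*c^2 - 13*c - 15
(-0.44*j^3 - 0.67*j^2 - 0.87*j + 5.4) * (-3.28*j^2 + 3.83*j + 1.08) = 1.4432*j^5 + 0.5124*j^4 - 0.1877*j^3 - 21.7677*j^2 + 19.7424*j + 5.832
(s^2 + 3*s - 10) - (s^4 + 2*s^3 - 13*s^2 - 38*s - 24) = -s^4 - 2*s^3 + 14*s^2 + 41*s + 14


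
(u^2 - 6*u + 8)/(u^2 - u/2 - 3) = 2*(u - 4)/(2*u + 3)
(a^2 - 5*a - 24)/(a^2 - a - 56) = (a + 3)/(a + 7)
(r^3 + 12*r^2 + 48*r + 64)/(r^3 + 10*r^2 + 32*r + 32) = (r + 4)/(r + 2)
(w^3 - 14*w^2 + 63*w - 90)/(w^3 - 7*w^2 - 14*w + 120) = (w - 3)/(w + 4)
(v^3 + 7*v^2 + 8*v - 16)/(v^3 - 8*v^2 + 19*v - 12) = (v^2 + 8*v + 16)/(v^2 - 7*v + 12)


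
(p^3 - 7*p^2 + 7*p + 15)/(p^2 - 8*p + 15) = p + 1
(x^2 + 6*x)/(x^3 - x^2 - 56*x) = (x + 6)/(x^2 - x - 56)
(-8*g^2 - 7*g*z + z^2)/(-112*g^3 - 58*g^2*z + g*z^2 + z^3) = (g + z)/(14*g^2 + 9*g*z + z^2)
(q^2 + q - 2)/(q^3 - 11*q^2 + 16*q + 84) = (q - 1)/(q^2 - 13*q + 42)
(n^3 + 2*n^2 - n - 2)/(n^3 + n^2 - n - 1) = (n + 2)/(n + 1)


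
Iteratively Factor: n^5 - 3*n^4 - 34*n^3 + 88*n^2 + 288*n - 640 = (n - 5)*(n^4 + 2*n^3 - 24*n^2 - 32*n + 128) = (n - 5)*(n - 2)*(n^3 + 4*n^2 - 16*n - 64) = (n - 5)*(n - 2)*(n + 4)*(n^2 - 16) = (n - 5)*(n - 2)*(n + 4)^2*(n - 4)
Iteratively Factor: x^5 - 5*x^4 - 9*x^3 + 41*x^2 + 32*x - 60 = (x + 2)*(x^4 - 7*x^3 + 5*x^2 + 31*x - 30) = (x - 1)*(x + 2)*(x^3 - 6*x^2 - x + 30) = (x - 1)*(x + 2)^2*(x^2 - 8*x + 15) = (x - 5)*(x - 1)*(x + 2)^2*(x - 3)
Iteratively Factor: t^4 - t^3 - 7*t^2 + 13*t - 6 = (t - 2)*(t^3 + t^2 - 5*t + 3) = (t - 2)*(t - 1)*(t^2 + 2*t - 3) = (t - 2)*(t - 1)^2*(t + 3)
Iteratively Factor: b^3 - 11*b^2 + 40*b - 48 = (b - 3)*(b^2 - 8*b + 16) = (b - 4)*(b - 3)*(b - 4)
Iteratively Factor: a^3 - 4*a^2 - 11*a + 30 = (a - 5)*(a^2 + a - 6) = (a - 5)*(a + 3)*(a - 2)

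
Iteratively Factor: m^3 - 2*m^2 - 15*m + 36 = (m - 3)*(m^2 + m - 12) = (m - 3)*(m + 4)*(m - 3)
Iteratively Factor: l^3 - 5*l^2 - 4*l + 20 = (l + 2)*(l^2 - 7*l + 10) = (l - 2)*(l + 2)*(l - 5)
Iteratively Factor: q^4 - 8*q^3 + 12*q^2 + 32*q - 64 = (q + 2)*(q^3 - 10*q^2 + 32*q - 32) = (q - 2)*(q + 2)*(q^2 - 8*q + 16) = (q - 4)*(q - 2)*(q + 2)*(q - 4)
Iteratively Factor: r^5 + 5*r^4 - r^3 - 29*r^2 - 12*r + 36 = (r + 3)*(r^4 + 2*r^3 - 7*r^2 - 8*r + 12) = (r + 3)^2*(r^3 - r^2 - 4*r + 4) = (r - 2)*(r + 3)^2*(r^2 + r - 2) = (r - 2)*(r - 1)*(r + 3)^2*(r + 2)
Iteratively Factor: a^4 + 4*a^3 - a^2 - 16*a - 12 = (a - 2)*(a^3 + 6*a^2 + 11*a + 6) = (a - 2)*(a + 1)*(a^2 + 5*a + 6) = (a - 2)*(a + 1)*(a + 3)*(a + 2)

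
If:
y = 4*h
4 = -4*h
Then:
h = -1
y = -4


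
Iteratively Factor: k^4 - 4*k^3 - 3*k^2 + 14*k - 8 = (k - 4)*(k^3 - 3*k + 2) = (k - 4)*(k - 1)*(k^2 + k - 2) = (k - 4)*(k - 1)^2*(k + 2)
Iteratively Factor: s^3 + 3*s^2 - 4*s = (s + 4)*(s^2 - s) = s*(s + 4)*(s - 1)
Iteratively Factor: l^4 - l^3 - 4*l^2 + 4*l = (l - 1)*(l^3 - 4*l) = (l - 1)*(l + 2)*(l^2 - 2*l) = (l - 2)*(l - 1)*(l + 2)*(l)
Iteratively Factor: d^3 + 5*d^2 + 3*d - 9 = (d + 3)*(d^2 + 2*d - 3) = (d - 1)*(d + 3)*(d + 3)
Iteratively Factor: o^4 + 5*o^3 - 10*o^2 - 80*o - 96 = (o + 3)*(o^3 + 2*o^2 - 16*o - 32) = (o + 3)*(o + 4)*(o^2 - 2*o - 8) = (o + 2)*(o + 3)*(o + 4)*(o - 4)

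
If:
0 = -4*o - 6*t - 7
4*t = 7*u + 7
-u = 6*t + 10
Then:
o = 7/23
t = -63/46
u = -41/23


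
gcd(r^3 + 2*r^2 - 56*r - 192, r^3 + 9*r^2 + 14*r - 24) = r^2 + 10*r + 24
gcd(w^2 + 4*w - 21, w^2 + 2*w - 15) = w - 3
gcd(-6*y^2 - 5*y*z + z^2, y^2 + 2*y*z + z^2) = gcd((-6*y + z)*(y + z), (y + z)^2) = y + z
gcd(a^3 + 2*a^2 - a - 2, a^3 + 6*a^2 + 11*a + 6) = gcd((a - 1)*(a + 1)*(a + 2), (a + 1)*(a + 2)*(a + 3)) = a^2 + 3*a + 2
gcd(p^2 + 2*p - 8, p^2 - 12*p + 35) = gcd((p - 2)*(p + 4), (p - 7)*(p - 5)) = 1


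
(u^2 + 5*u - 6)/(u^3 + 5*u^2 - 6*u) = 1/u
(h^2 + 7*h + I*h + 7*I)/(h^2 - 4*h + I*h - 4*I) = (h + 7)/(h - 4)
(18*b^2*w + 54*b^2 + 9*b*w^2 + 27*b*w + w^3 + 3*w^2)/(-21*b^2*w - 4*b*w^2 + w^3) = (6*b*w + 18*b + w^2 + 3*w)/(w*(-7*b + w))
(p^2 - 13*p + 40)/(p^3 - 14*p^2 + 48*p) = (p - 5)/(p*(p - 6))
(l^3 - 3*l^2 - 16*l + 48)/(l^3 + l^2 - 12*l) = (l - 4)/l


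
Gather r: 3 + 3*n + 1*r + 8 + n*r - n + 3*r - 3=2*n + r*(n + 4) + 8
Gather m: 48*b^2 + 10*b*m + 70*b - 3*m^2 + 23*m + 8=48*b^2 + 70*b - 3*m^2 + m*(10*b + 23) + 8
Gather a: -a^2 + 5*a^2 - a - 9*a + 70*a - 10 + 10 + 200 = 4*a^2 + 60*a + 200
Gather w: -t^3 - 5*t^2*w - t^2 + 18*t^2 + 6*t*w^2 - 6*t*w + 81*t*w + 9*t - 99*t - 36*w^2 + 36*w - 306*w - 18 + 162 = -t^3 + 17*t^2 - 90*t + w^2*(6*t - 36) + w*(-5*t^2 + 75*t - 270) + 144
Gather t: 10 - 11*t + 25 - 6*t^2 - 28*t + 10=-6*t^2 - 39*t + 45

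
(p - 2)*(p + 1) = p^2 - p - 2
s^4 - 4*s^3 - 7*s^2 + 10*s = s*(s - 5)*(s - 1)*(s + 2)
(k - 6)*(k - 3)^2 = k^3 - 12*k^2 + 45*k - 54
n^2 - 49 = (n - 7)*(n + 7)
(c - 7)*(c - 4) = c^2 - 11*c + 28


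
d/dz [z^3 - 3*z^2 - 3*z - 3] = 3*z^2 - 6*z - 3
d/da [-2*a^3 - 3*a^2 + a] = -6*a^2 - 6*a + 1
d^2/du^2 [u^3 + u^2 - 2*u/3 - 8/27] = 6*u + 2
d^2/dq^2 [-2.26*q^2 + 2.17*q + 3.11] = -4.52000000000000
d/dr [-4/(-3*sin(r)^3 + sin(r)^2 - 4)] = 4*(2 - 9*sin(r))*sin(r)*cos(r)/(3*sin(r)^3 - sin(r)^2 + 4)^2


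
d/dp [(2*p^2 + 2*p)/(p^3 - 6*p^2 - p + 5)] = 2*(p*(p + 1)*(-3*p^2 + 12*p + 1) + (2*p + 1)*(p^3 - 6*p^2 - p + 5))/(p^3 - 6*p^2 - p + 5)^2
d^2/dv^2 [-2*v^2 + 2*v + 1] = -4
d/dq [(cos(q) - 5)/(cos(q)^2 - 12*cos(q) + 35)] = sin(q)/(cos(q) - 7)^2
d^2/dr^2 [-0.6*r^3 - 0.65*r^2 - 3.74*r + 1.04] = -3.6*r - 1.3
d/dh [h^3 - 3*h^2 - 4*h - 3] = 3*h^2 - 6*h - 4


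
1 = 1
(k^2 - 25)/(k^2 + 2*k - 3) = (k^2 - 25)/(k^2 + 2*k - 3)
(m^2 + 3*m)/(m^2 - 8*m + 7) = m*(m + 3)/(m^2 - 8*m + 7)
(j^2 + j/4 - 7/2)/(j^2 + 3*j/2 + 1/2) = (4*j^2 + j - 14)/(2*(2*j^2 + 3*j + 1))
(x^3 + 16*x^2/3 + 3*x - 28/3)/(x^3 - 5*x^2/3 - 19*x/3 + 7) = (x + 4)/(x - 3)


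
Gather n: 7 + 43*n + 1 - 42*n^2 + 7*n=-42*n^2 + 50*n + 8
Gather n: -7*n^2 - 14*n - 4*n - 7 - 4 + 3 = -7*n^2 - 18*n - 8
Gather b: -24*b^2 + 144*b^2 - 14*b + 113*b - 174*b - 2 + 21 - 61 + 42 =120*b^2 - 75*b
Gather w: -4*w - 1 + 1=-4*w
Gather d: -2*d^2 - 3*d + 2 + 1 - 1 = -2*d^2 - 3*d + 2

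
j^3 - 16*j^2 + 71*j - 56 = (j - 8)*(j - 7)*(j - 1)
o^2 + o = o*(o + 1)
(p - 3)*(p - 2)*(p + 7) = p^3 + 2*p^2 - 29*p + 42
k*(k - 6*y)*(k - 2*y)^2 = k^4 - 10*k^3*y + 28*k^2*y^2 - 24*k*y^3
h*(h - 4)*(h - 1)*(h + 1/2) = h^4 - 9*h^3/2 + 3*h^2/2 + 2*h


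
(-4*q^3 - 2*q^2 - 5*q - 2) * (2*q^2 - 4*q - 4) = -8*q^5 + 12*q^4 + 14*q^3 + 24*q^2 + 28*q + 8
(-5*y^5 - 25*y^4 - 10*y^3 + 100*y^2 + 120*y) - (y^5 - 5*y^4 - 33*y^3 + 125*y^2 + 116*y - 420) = -6*y^5 - 20*y^4 + 23*y^3 - 25*y^2 + 4*y + 420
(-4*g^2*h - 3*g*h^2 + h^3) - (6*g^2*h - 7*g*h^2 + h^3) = -10*g^2*h + 4*g*h^2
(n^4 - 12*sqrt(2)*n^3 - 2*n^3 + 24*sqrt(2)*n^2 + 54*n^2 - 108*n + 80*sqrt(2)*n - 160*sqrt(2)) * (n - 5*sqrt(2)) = n^5 - 17*sqrt(2)*n^4 - 2*n^4 + 34*sqrt(2)*n^3 + 174*n^3 - 348*n^2 - 190*sqrt(2)*n^2 - 800*n + 380*sqrt(2)*n + 1600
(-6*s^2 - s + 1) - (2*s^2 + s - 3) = -8*s^2 - 2*s + 4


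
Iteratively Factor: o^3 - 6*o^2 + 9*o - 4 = (o - 4)*(o^2 - 2*o + 1) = (o - 4)*(o - 1)*(o - 1)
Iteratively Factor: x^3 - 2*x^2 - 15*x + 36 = (x - 3)*(x^2 + x - 12) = (x - 3)^2*(x + 4)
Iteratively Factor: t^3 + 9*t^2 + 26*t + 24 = (t + 3)*(t^2 + 6*t + 8) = (t + 2)*(t + 3)*(t + 4)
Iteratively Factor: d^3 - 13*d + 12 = (d - 3)*(d^2 + 3*d - 4) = (d - 3)*(d - 1)*(d + 4)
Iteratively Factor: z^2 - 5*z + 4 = (z - 4)*(z - 1)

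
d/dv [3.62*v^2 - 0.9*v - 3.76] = 7.24*v - 0.9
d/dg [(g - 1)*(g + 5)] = 2*g + 4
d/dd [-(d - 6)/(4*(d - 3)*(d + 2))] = (d^2 - 12*d + 12)/(4*(d^4 - 2*d^3 - 11*d^2 + 12*d + 36))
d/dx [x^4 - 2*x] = 4*x^3 - 2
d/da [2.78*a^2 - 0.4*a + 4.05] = 5.56*a - 0.4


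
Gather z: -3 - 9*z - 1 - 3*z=-12*z - 4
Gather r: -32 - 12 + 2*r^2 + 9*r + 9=2*r^2 + 9*r - 35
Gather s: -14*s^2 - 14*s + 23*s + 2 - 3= -14*s^2 + 9*s - 1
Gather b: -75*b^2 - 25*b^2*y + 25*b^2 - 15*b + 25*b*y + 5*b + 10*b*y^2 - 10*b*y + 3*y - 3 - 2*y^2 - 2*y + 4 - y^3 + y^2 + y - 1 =b^2*(-25*y - 50) + b*(10*y^2 + 15*y - 10) - y^3 - y^2 + 2*y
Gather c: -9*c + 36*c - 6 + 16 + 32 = 27*c + 42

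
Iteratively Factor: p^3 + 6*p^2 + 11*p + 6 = (p + 1)*(p^2 + 5*p + 6) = (p + 1)*(p + 2)*(p + 3)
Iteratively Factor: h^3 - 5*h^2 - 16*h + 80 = (h + 4)*(h^2 - 9*h + 20) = (h - 5)*(h + 4)*(h - 4)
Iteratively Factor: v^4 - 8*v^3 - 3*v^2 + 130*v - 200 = (v - 5)*(v^3 - 3*v^2 - 18*v + 40) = (v - 5)^2*(v^2 + 2*v - 8) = (v - 5)^2*(v + 4)*(v - 2)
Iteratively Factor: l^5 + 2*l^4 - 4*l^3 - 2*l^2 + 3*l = (l - 1)*(l^4 + 3*l^3 - l^2 - 3*l) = l*(l - 1)*(l^3 + 3*l^2 - l - 3) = l*(l - 1)^2*(l^2 + 4*l + 3) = l*(l - 1)^2*(l + 3)*(l + 1)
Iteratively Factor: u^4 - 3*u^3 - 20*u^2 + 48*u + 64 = (u - 4)*(u^3 + u^2 - 16*u - 16) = (u - 4)^2*(u^2 + 5*u + 4) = (u - 4)^2*(u + 1)*(u + 4)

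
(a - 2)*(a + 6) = a^2 + 4*a - 12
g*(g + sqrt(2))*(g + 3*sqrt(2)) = g^3 + 4*sqrt(2)*g^2 + 6*g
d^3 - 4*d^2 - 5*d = d*(d - 5)*(d + 1)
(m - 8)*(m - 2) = m^2 - 10*m + 16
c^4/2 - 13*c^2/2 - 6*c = c*(c/2 + 1/2)*(c - 4)*(c + 3)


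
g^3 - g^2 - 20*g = g*(g - 5)*(g + 4)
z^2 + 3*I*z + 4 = (z - I)*(z + 4*I)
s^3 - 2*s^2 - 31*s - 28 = (s - 7)*(s + 1)*(s + 4)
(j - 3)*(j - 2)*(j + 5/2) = j^3 - 5*j^2/2 - 13*j/2 + 15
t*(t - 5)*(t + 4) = t^3 - t^2 - 20*t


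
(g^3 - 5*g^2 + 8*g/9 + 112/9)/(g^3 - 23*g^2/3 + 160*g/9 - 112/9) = (3*g + 4)/(3*g - 4)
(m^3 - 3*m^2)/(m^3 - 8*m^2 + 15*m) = m/(m - 5)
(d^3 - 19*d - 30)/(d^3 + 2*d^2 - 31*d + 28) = (d^3 - 19*d - 30)/(d^3 + 2*d^2 - 31*d + 28)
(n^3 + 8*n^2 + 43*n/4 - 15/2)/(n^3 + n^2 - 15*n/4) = (2*n^2 + 11*n - 6)/(n*(2*n - 3))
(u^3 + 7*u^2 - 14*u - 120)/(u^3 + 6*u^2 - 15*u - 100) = (u + 6)/(u + 5)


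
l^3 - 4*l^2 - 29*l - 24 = (l - 8)*(l + 1)*(l + 3)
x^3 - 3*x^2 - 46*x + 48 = (x - 8)*(x - 1)*(x + 6)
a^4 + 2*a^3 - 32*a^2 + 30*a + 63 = (a - 3)^2*(a + 1)*(a + 7)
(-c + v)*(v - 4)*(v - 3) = -c*v^2 + 7*c*v - 12*c + v^3 - 7*v^2 + 12*v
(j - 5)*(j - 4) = j^2 - 9*j + 20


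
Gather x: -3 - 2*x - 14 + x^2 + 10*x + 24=x^2 + 8*x + 7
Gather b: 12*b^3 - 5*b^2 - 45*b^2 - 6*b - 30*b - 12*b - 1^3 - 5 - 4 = 12*b^3 - 50*b^2 - 48*b - 10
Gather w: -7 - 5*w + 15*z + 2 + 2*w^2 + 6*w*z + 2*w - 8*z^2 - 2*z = 2*w^2 + w*(6*z - 3) - 8*z^2 + 13*z - 5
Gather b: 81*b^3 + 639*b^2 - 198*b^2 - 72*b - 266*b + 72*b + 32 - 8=81*b^3 + 441*b^2 - 266*b + 24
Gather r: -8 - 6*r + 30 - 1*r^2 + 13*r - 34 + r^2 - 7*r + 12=0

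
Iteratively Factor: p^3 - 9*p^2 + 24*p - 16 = (p - 4)*(p^2 - 5*p + 4) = (p - 4)*(p - 1)*(p - 4)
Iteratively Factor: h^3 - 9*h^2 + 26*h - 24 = (h - 2)*(h^2 - 7*h + 12) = (h - 4)*(h - 2)*(h - 3)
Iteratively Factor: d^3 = (d)*(d^2) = d^2*(d)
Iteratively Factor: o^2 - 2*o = (o - 2)*(o)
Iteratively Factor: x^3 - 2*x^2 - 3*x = (x - 3)*(x^2 + x) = x*(x - 3)*(x + 1)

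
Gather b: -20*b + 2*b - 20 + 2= -18*b - 18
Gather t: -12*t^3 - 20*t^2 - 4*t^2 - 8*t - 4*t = -12*t^3 - 24*t^2 - 12*t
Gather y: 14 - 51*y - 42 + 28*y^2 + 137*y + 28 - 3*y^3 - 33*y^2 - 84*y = -3*y^3 - 5*y^2 + 2*y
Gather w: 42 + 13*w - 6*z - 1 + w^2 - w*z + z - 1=w^2 + w*(13 - z) - 5*z + 40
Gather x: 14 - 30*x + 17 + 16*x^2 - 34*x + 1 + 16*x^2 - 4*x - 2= 32*x^2 - 68*x + 30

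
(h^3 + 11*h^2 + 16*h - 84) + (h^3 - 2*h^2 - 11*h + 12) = 2*h^3 + 9*h^2 + 5*h - 72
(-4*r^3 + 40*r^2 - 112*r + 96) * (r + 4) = -4*r^4 + 24*r^3 + 48*r^2 - 352*r + 384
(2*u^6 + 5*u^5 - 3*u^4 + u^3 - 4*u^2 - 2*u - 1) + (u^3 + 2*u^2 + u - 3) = 2*u^6 + 5*u^5 - 3*u^4 + 2*u^3 - 2*u^2 - u - 4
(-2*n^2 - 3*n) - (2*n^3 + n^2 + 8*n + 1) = -2*n^3 - 3*n^2 - 11*n - 1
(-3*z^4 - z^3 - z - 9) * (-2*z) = 6*z^5 + 2*z^4 + 2*z^2 + 18*z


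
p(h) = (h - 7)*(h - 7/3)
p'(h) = 2*h - 28/3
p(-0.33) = 19.52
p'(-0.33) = -9.99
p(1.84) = 2.55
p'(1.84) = -5.65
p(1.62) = 3.84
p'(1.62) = -6.09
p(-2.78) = 50.01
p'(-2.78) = -14.89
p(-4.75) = 83.23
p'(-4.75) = -18.83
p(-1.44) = 31.85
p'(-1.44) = -12.21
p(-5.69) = 101.82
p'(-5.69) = -20.71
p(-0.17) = 17.95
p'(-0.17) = -9.67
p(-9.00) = 181.33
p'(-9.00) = -27.33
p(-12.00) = 272.33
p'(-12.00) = -33.33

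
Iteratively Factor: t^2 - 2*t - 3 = (t + 1)*(t - 3)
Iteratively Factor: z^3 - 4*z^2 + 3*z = (z - 1)*(z^2 - 3*z) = (z - 3)*(z - 1)*(z)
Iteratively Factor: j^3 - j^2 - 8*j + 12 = (j + 3)*(j^2 - 4*j + 4) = (j - 2)*(j + 3)*(j - 2)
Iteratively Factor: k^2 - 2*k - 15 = (k - 5)*(k + 3)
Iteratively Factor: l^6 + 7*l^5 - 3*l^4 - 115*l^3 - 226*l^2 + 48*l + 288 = (l + 3)*(l^5 + 4*l^4 - 15*l^3 - 70*l^2 - 16*l + 96) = (l + 3)*(l + 4)*(l^4 - 15*l^2 - 10*l + 24) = (l + 2)*(l + 3)*(l + 4)*(l^3 - 2*l^2 - 11*l + 12) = (l - 1)*(l + 2)*(l + 3)*(l + 4)*(l^2 - l - 12) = (l - 1)*(l + 2)*(l + 3)^2*(l + 4)*(l - 4)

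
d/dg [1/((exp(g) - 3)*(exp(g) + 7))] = 2*(-exp(g) - 2)*exp(g)/(exp(4*g) + 8*exp(3*g) - 26*exp(2*g) - 168*exp(g) + 441)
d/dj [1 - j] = -1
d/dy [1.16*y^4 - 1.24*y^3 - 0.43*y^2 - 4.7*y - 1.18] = 4.64*y^3 - 3.72*y^2 - 0.86*y - 4.7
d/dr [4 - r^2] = -2*r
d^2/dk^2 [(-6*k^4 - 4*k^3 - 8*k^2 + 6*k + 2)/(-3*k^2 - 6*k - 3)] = 4*(3*k^4 + 12*k^3 + 18*k^2 - 5*k + 7)/(3*(k^4 + 4*k^3 + 6*k^2 + 4*k + 1))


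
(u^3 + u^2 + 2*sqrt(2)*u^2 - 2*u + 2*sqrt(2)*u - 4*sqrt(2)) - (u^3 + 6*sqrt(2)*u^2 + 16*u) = -4*sqrt(2)*u^2 + u^2 - 18*u + 2*sqrt(2)*u - 4*sqrt(2)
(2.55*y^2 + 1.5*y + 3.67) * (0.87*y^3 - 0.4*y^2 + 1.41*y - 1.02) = 2.2185*y^5 + 0.285*y^4 + 6.1884*y^3 - 1.954*y^2 + 3.6447*y - 3.7434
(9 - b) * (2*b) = -2*b^2 + 18*b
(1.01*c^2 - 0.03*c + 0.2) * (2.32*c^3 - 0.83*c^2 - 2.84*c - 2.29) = 2.3432*c^5 - 0.9079*c^4 - 2.3795*c^3 - 2.3937*c^2 - 0.4993*c - 0.458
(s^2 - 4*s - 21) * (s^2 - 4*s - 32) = s^4 - 8*s^3 - 37*s^2 + 212*s + 672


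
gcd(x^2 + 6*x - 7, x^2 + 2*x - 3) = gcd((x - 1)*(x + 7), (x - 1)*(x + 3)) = x - 1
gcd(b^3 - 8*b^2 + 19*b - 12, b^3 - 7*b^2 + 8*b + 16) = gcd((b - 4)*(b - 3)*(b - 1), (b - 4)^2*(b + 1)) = b - 4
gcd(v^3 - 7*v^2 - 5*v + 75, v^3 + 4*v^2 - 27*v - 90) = v^2 - 2*v - 15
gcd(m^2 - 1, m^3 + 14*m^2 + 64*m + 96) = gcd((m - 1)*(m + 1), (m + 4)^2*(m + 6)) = 1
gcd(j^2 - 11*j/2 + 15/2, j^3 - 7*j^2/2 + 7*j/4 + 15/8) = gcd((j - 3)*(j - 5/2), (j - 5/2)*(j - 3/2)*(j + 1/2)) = j - 5/2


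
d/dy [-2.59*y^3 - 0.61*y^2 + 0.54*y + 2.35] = -7.77*y^2 - 1.22*y + 0.54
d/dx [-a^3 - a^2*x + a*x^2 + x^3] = -a^2 + 2*a*x + 3*x^2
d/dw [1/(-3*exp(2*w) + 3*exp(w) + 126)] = (2*exp(w) - 1)*exp(w)/(3*(-exp(2*w) + exp(w) + 42)^2)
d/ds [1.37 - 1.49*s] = -1.49000000000000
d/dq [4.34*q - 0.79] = 4.34000000000000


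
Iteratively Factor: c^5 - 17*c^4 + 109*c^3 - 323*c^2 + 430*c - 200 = (c - 5)*(c^4 - 12*c^3 + 49*c^2 - 78*c + 40) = (c - 5)*(c - 2)*(c^3 - 10*c^2 + 29*c - 20) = (c - 5)*(c - 4)*(c - 2)*(c^2 - 6*c + 5) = (c - 5)*(c - 4)*(c - 2)*(c - 1)*(c - 5)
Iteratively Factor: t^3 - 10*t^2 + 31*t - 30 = (t - 5)*(t^2 - 5*t + 6) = (t - 5)*(t - 2)*(t - 3)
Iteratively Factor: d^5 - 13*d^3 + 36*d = (d)*(d^4 - 13*d^2 + 36) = d*(d - 3)*(d^3 + 3*d^2 - 4*d - 12) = d*(d - 3)*(d - 2)*(d^2 + 5*d + 6) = d*(d - 3)*(d - 2)*(d + 3)*(d + 2)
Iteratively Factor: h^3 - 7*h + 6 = (h - 1)*(h^2 + h - 6) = (h - 2)*(h - 1)*(h + 3)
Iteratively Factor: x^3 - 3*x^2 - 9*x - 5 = (x - 5)*(x^2 + 2*x + 1) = (x - 5)*(x + 1)*(x + 1)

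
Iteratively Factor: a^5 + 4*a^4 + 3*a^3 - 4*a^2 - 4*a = (a)*(a^4 + 4*a^3 + 3*a^2 - 4*a - 4) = a*(a + 1)*(a^3 + 3*a^2 - 4) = a*(a + 1)*(a + 2)*(a^2 + a - 2) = a*(a - 1)*(a + 1)*(a + 2)*(a + 2)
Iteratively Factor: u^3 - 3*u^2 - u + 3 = (u - 3)*(u^2 - 1) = (u - 3)*(u - 1)*(u + 1)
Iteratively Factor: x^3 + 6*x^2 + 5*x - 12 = (x + 3)*(x^2 + 3*x - 4) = (x - 1)*(x + 3)*(x + 4)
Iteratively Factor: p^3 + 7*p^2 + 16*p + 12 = (p + 2)*(p^2 + 5*p + 6) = (p + 2)^2*(p + 3)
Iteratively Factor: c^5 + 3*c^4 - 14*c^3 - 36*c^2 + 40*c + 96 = (c + 2)*(c^4 + c^3 - 16*c^2 - 4*c + 48) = (c - 3)*(c + 2)*(c^3 + 4*c^2 - 4*c - 16) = (c - 3)*(c + 2)^2*(c^2 + 2*c - 8) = (c - 3)*(c - 2)*(c + 2)^2*(c + 4)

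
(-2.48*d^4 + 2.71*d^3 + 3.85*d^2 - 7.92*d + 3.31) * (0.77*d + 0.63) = -1.9096*d^5 + 0.5243*d^4 + 4.6718*d^3 - 3.6729*d^2 - 2.4409*d + 2.0853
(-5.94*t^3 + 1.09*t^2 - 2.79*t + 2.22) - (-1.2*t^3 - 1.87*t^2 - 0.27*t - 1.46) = -4.74*t^3 + 2.96*t^2 - 2.52*t + 3.68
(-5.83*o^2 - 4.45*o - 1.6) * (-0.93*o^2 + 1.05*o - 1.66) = 5.4219*o^4 - 1.983*o^3 + 6.4933*o^2 + 5.707*o + 2.656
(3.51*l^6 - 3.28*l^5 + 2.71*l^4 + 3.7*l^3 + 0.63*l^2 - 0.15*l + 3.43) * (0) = 0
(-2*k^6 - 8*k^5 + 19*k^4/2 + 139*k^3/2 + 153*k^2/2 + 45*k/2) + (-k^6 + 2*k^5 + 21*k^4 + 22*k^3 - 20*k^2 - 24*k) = -3*k^6 - 6*k^5 + 61*k^4/2 + 183*k^3/2 + 113*k^2/2 - 3*k/2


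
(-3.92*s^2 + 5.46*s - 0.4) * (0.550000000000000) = -2.156*s^2 + 3.003*s - 0.22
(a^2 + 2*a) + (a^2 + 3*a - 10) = 2*a^2 + 5*a - 10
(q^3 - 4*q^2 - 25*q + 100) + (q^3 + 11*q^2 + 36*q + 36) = 2*q^3 + 7*q^2 + 11*q + 136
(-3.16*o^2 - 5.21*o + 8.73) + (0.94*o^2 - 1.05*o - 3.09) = -2.22*o^2 - 6.26*o + 5.64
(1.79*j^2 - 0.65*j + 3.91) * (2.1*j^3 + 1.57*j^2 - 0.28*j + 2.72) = 3.759*j^5 + 1.4453*j^4 + 6.6893*j^3 + 11.1895*j^2 - 2.8628*j + 10.6352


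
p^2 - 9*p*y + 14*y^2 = (p - 7*y)*(p - 2*y)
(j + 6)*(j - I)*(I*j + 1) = I*j^3 + 2*j^2 + 6*I*j^2 + 12*j - I*j - 6*I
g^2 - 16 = (g - 4)*(g + 4)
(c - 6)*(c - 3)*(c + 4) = c^3 - 5*c^2 - 18*c + 72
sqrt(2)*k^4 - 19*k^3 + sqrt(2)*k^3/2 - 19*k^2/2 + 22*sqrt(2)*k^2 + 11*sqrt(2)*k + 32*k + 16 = (k - 8*sqrt(2))*(k - 2*sqrt(2))*(k + sqrt(2)/2)*(sqrt(2)*k + sqrt(2)/2)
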